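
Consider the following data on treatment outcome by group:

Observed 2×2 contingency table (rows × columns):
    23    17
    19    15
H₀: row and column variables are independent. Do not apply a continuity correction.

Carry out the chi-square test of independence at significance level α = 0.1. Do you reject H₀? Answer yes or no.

reject H₀: no

Row totals [40, 34], col totals [42, 32], n=74
χ² = (23−22.70)²/22.70 + (17−17.30)²/17.30 + (19−19.30)²/19.30 + (15−14.70)²/14.70 = 0.0196
df = 1
p-value (upper-tail) = 0.88867
At α=0.1: p ≥ α → fail to reject H₀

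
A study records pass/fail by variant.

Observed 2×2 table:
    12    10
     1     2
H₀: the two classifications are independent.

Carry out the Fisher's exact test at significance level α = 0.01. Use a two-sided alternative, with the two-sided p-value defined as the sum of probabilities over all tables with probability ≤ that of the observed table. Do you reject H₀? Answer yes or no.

reject H₀: no

Margins: r₁=22, r₂=3, c₁=13, c₂=12, n=25
p_obs = C(22,12)·C(3,1)/C(25,13); sum pmf over tables with pmf ≤ p_obs
p-value (two-sided) = 0.59304
At α=0.01: p ≥ α → fail to reject H₀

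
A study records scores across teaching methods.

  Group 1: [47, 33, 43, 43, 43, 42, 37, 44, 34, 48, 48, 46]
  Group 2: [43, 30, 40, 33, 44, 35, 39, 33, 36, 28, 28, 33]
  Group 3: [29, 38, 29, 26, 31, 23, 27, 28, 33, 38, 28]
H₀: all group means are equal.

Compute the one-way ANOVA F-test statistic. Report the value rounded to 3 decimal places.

Group means [42.33, 35.17, 30.00], grand mean 36.000
SSB = Σnᵢ(x̄ᵢ−x̄)² = 885.667; SSW = ΣΣ(x−x̄ᵢ)² = 832.333
MSB = 885.667/2 = 442.8333; MSW = 832.333/32 = 26.0104
F = MSB/MSW = 17.0252
df = (2, 32)

test statistic = 17.025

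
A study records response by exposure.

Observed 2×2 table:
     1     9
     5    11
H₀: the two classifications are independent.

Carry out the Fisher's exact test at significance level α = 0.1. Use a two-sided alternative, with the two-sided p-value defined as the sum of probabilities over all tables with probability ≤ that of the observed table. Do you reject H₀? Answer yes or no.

reject H₀: no

Margins: r₁=10, r₂=16, c₁=6, c₂=20, n=26
p_obs = C(10,1)·C(16,5)/C(26,6); sum pmf over tables with pmf ≤ p_obs
p-value (two-sided) = 0.35239
At α=0.1: p ≥ α → fail to reject H₀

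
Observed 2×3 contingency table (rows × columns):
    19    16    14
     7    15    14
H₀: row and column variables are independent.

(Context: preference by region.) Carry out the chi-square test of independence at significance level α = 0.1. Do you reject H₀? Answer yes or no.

Row totals [49, 36], col totals [26, 31, 28], n=85
χ² = (19−14.99)²/14.99 + (16−17.87)²/17.87 + (14−16.14)²/16.14 + (7−11.01)²/11.01 + (15−13.13)²/13.13 + (14−11.86)²/11.86 = 3.6683
df = 2
p-value (upper-tail) = 0.15975
At α=0.1: p ≥ α → fail to reject H₀

reject H₀: no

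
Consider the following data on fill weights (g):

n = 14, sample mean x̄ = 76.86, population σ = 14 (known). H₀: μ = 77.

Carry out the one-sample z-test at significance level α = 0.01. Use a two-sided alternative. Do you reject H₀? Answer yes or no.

SE = σ/√n = 14/√14 = 3.7417
z = (x̄−μ₀)/SE = (76.86−77)/3.7417 = -0.0374
p-value (two-sided) = 0.97015
At α=0.01: p ≥ α → fail to reject H₀

reject H₀: no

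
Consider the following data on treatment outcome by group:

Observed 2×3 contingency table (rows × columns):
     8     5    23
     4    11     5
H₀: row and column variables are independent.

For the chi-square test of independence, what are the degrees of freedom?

degrees of freedom = 2

df = (r−1)(c−1) = (2−1)·(3−1) = 2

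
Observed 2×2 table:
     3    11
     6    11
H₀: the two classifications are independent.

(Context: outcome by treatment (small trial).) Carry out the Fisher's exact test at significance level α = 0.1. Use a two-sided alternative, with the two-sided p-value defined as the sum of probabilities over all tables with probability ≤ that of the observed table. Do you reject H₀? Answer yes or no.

Margins: r₁=14, r₂=17, c₁=9, c₂=22, n=31
p_obs = C(14,3)·C(17,6)/C(31,9); sum pmf over tables with pmf ≤ p_obs
p-value (two-sided) = 0.45640
At α=0.1: p ≥ α → fail to reject H₀

reject H₀: no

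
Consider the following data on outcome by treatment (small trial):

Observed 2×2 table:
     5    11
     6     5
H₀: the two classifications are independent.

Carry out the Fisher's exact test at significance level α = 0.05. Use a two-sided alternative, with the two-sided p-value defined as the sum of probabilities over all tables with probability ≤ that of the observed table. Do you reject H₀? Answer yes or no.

Margins: r₁=16, r₂=11, c₁=11, c₂=16, n=27
p_obs = C(16,5)·C(11,6)/C(27,11); sum pmf over tables with pmf ≤ p_obs
p-value (two-sided) = 0.26380
At α=0.05: p ≥ α → fail to reject H₀

reject H₀: no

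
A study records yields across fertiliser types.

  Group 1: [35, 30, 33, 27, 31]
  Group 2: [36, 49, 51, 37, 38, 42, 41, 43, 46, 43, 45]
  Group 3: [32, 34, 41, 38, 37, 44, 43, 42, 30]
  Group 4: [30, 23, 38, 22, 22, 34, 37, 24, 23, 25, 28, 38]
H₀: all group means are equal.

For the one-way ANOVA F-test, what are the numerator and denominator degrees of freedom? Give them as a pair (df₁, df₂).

degrees of freedom = [3, 33]

k = 4 groups, N = 37 total
df = (k−1, N−k) = (4−1, 37−4) = (3, 33)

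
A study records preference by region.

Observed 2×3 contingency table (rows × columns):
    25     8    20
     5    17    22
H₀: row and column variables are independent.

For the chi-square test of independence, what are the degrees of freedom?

df = (r−1)(c−1) = (2−1)·(3−1) = 2

degrees of freedom = 2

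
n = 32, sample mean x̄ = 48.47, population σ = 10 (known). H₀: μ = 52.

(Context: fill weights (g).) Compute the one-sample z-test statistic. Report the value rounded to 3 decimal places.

SE = σ/√n = 10/√32 = 1.7678
z = (x̄−μ₀)/SE = (48.47−52)/1.7678 = -1.9969

test statistic = -1.997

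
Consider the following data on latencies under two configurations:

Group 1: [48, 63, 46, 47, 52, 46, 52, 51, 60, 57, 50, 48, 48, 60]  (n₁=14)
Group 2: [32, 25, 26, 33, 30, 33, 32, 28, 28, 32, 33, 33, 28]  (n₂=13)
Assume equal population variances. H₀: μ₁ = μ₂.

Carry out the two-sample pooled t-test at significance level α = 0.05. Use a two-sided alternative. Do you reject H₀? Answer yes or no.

x̄₁=52.000, s₁=5.711, n₁=14
x̄₂=30.231, s₂=2.891, n₂=13
s_p² = [13·5.711² + 12·2.891²]/25 = 20.9723
SE = √(s_p²·(1/14+1/13)) = 1.7639
t = (52.000−30.231)/1.7639 = 12.3417
df = 25
p-value (two-sided) = 0.00000
At α=0.05: p < α → reject H₀

reject H₀: yes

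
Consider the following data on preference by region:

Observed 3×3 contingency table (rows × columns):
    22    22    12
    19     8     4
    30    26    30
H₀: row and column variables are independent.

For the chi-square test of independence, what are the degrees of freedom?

degrees of freedom = 4

df = (r−1)(c−1) = (3−1)·(3−1) = 4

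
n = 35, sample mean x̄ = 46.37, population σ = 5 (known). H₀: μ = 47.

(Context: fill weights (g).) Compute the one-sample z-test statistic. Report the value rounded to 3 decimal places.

SE = σ/√n = 5/√35 = 0.8452
z = (x̄−μ₀)/SE = (46.37−47)/0.8452 = -0.7454

test statistic = -0.745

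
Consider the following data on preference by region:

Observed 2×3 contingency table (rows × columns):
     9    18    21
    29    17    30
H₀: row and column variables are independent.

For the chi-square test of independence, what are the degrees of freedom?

df = (r−1)(c−1) = (2−1)·(3−1) = 2

degrees of freedom = 2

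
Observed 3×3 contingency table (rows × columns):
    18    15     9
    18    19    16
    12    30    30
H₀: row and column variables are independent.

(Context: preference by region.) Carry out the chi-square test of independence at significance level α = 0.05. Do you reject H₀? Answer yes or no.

reject H₀: yes

Row totals [42, 53, 72], col totals [48, 64, 55], n=167
χ² = (18−12.07)²/12.07 + (15−16.10)²/16.10 + (9−13.83)²/13.83 + (18−15.23)²/15.23 + (19−20.31)²/20.31 + (16−17.46)²/17.46 + (12−20.69)²/20.69 + (30−27.59)²/27.59 + (30−23.71)²/23.71 = 10.9124
df = 4
p-value (upper-tail) = 0.02757
At α=0.05: p < α → reject H₀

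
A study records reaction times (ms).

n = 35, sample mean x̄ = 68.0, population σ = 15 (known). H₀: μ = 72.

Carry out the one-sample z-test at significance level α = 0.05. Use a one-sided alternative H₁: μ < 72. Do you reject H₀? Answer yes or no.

SE = σ/√n = 15/√35 = 2.5355
z = (x̄−μ₀)/SE = (68.0−72)/2.5355 = -1.5776
p-value (one-sided, H₁ less) = 0.05733
At α=0.05: p ≥ α → fail to reject H₀

reject H₀: no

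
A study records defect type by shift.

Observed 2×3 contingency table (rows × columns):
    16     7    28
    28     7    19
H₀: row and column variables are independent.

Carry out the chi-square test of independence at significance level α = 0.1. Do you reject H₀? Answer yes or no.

reject H₀: yes

Row totals [51, 54], col totals [44, 14, 47], n=105
χ² = (16−21.37)²/21.37 + (7−6.80)²/6.80 + (28−22.83)²/22.83 + (28−22.63)²/22.63 + (7−7.20)²/7.20 + (19−24.17)²/24.17 = 4.9144
df = 2
p-value (upper-tail) = 0.08567
At α=0.1: p < α → reject H₀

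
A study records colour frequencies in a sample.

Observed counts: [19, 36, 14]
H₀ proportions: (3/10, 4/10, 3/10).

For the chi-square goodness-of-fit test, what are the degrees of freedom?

df = k − 1 = 3 − 1 = 2

degrees of freedom = 2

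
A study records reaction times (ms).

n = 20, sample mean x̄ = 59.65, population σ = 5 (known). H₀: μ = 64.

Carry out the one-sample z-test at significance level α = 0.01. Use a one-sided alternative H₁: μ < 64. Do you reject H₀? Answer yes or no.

reject H₀: yes

SE = σ/√n = 5/√20 = 1.1180
z = (x̄−μ₀)/SE = (59.65−64)/1.1180 = -3.8908
p-value (one-sided, H₁ less) = 0.00005
At α=0.01: p < α → reject H₀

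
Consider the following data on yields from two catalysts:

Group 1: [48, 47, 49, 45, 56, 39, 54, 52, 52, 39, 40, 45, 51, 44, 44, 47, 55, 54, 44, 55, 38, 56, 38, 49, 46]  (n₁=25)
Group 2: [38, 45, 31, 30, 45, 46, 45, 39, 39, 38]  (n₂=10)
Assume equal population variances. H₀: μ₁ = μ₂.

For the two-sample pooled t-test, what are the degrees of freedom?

degrees of freedom = 33

df = n₁ + n₂ − 2 = 25 + 10 − 2 = 33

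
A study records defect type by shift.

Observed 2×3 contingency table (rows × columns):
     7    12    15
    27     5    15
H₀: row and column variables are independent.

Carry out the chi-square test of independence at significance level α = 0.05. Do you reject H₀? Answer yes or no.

reject H₀: yes

Row totals [34, 47], col totals [34, 17, 30], n=81
χ² = (7−14.27)²/14.27 + (12−7.14)²/7.14 + (15−12.59)²/12.59 + (27−19.73)²/19.73 + (5−9.86)²/9.86 + (15−17.41)²/17.41 = 12.8927
df = 2
p-value (upper-tail) = 0.00159
At α=0.05: p < α → reject H₀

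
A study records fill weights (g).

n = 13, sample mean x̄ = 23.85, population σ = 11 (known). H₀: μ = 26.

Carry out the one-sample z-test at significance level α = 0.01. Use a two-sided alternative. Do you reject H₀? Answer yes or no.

SE = σ/√n = 11/√13 = 3.0509
z = (x̄−μ₀)/SE = (23.85−26)/3.0509 = -0.7047
p-value (two-sided) = 0.48098
At α=0.01: p ≥ α → fail to reject H₀

reject H₀: no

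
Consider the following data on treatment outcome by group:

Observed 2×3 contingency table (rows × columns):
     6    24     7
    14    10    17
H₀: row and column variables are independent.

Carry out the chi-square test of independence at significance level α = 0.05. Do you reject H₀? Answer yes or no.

reject H₀: yes

Row totals [37, 41], col totals [20, 34, 24], n=78
χ² = (6−9.49)²/9.49 + (24−16.13)²/16.13 + (7−11.38)²/11.38 + (14−10.51)²/10.51 + (10−17.87)²/17.87 + (17−12.62)²/12.62 = 12.9603
df = 2
p-value (upper-tail) = 0.00153
At α=0.05: p < α → reject H₀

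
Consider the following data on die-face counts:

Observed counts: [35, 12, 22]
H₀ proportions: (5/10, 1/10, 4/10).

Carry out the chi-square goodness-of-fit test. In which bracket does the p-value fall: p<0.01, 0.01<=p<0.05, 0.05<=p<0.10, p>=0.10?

n = 69; E_i = n·p_i = [34.50, 6.90, 27.60]
χ² = (35−34.50)²/34.50 + (12−6.90)²/6.90 + (22−27.60)²/27.60 = 4.9130
df = 2
p-value (upper-tail) = 0.08573
→ bracket: 0.05<=p<0.10

p-value bracket: 0.05<=p<0.10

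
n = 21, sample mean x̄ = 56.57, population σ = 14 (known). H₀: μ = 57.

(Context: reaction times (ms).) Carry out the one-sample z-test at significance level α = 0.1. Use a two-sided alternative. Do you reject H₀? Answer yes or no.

SE = σ/√n = 14/√21 = 3.0551
z = (x̄−μ₀)/SE = (56.57−57)/3.0551 = -0.1408
p-value (two-sided) = 0.88807
At α=0.1: p ≥ α → fail to reject H₀

reject H₀: no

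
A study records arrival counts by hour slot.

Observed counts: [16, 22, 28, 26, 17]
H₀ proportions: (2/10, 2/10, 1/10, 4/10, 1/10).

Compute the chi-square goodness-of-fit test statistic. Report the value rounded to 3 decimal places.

n = 109; E_i = n·p_i = [21.80, 21.80, 10.90, 43.60, 10.90]
χ² = (16−21.80)²/21.80 + (22−21.80)²/21.80 + (28−10.90)²/10.90 + (26−43.60)²/43.60 + (17−10.90)²/10.90 = 38.8899
df = 4

test statistic = 38.890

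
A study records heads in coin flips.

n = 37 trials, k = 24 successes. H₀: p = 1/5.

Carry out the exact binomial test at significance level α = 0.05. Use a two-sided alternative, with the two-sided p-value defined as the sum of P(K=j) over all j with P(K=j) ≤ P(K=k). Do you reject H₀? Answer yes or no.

reject H₀: yes

Exact binomial: n=37, k=24, p₀=1/5=0.2000
P(X=j) = C(n,j)·p₀^j·(1−p₀)^(n−j); p = Σ P(X=j) over j with P(X=j) ≤ P(X=24)
p-value (two-sided) = 0.00000
At α=0.05: p < α → reject H₀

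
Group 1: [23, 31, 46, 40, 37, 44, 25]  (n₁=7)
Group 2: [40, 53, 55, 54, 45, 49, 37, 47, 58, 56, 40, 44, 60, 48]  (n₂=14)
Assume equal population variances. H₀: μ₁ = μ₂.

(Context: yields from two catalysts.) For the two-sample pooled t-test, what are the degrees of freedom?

degrees of freedom = 19

df = n₁ + n₂ − 2 = 7 + 14 − 2 = 19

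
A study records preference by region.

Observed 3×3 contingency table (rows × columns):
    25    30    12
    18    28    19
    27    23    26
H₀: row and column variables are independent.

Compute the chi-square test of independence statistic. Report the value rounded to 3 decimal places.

test statistic = 6.941

Row totals [67, 65, 76], col totals [70, 81, 57], n=208
χ² = (25−22.55)²/22.55 + (30−26.09)²/26.09 + (12−18.36)²/18.36 + (18−21.88)²/21.88 + (28−25.31)²/25.31 + (19−17.81)²/17.81 + (27−25.58)²/25.58 + (23−29.60)²/29.60 + (26−20.83)²/20.83 = 6.9408
df = 4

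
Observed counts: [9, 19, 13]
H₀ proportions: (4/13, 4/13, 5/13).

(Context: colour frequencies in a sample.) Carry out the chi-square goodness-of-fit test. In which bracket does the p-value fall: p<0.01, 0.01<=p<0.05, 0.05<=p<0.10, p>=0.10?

n = 41; E_i = n·p_i = [12.62, 12.62, 15.77]
χ² = (9−12.62)²/12.62 + (19−12.62)²/12.62 + (13−15.77)²/15.77 = 4.7537
df = 2
p-value (upper-tail) = 0.09284
→ bracket: 0.05<=p<0.10

p-value bracket: 0.05<=p<0.10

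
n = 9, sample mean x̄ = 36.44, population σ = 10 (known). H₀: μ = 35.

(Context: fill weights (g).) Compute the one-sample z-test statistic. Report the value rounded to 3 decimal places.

test statistic = 0.432

SE = σ/√n = 10/√9 = 3.3333
z = (x̄−μ₀)/SE = (36.44−35)/3.3333 = 0.4320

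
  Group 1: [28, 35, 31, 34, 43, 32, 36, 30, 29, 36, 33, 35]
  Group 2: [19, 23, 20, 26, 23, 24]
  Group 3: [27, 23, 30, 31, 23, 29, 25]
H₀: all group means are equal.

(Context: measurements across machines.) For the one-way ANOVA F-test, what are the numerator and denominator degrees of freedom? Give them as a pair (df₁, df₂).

k = 3 groups, N = 25 total
df = (k−1, N−k) = (3−1, 25−3) = (2, 22)

degrees of freedom = [2, 22]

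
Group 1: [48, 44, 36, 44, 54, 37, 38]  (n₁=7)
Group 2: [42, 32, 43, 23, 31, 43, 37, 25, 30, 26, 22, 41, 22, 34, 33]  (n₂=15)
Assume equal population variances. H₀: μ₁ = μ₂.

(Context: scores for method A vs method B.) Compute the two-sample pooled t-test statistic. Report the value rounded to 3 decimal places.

test statistic = 3.190

x̄₁=43.000, s₁=6.557, n₁=7
x̄₂=32.267, s₂=7.667, n₂=15
s_p² = [6·6.557² + 14·7.667²]/20 = 54.0467
SE = √(s_p²·(1/7+1/15)) = 3.3651
t = (43.000−32.267)/3.3651 = 3.1896
df = 20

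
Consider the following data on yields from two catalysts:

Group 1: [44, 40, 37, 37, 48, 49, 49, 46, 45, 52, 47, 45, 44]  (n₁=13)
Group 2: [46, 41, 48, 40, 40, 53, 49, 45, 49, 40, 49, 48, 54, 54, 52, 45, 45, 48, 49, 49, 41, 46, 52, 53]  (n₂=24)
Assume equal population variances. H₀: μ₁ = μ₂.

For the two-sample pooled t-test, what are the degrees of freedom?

degrees of freedom = 35

df = n₁ + n₂ − 2 = 13 + 24 − 2 = 35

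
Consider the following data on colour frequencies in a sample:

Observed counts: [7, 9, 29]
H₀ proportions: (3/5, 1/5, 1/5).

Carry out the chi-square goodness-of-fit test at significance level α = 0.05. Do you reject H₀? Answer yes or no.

reject H₀: yes

n = 45; E_i = n·p_i = [27.00, 9.00, 9.00]
χ² = (7−27.00)²/27.00 + (9−9.00)²/9.00 + (29−9.00)²/9.00 = 59.2593
df = 2
p-value (upper-tail) = 0.00000
At α=0.05: p < α → reject H₀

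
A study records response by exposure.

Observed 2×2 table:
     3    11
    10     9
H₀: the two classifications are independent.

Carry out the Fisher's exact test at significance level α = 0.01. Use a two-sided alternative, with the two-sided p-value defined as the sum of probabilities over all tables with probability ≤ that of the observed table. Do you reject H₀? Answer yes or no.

reject H₀: no

Margins: r₁=14, r₂=19, c₁=13, c₂=20, n=33
p_obs = C(14,3)·C(19,10)/C(33,13); sum pmf over tables with pmf ≤ p_obs
p-value (two-sided) = 0.08729
At α=0.01: p ≥ α → fail to reject H₀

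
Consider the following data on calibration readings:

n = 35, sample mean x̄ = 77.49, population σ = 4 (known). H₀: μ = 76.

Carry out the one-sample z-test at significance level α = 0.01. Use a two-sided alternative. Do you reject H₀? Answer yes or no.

reject H₀: no

SE = σ/√n = 4/√35 = 0.6761
z = (x̄−μ₀)/SE = (77.49−76)/0.6761 = 2.2037
p-value (two-sided) = 0.02754
At α=0.01: p ≥ α → fail to reject H₀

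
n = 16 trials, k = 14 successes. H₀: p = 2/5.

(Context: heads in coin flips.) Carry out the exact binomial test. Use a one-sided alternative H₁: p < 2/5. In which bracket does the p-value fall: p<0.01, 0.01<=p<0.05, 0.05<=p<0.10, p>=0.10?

p-value bracket: p>=0.10

Exact binomial: n=16, k=14, p₀=2/5=0.4000
P(X≤14) from Σ C(n,i)·p₀^i·(1−p₀)^(n−i)
p-value (one-sided, H₁ less) = 0.99999
→ bracket: p>=0.10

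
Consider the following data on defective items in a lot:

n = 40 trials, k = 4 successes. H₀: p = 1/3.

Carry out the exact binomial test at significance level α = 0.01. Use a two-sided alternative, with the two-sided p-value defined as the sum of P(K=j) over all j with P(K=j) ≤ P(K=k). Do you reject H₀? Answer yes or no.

Exact binomial: n=40, k=4, p₀=1/3=0.3333
P(X=j) = C(n,j)·p₀^j·(1−p₀)^(n−j); p = Σ P(X=j) over j with P(X=j) ≤ P(X=4)
p-value (two-sided) = 0.00114
At α=0.01: p < α → reject H₀

reject H₀: yes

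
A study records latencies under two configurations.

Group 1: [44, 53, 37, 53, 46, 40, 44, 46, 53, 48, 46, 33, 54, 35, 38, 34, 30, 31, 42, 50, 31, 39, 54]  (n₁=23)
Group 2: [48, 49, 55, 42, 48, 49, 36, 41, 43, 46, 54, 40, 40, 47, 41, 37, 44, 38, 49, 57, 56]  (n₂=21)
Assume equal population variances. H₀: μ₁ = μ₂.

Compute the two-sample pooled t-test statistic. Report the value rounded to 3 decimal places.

test statistic = -1.393

x̄₁=42.652, s₁=8.066, n₁=23
x̄₂=45.714, s₂=6.310, n₂=21
s_p² = [22·8.066² + 20·6.310²]/42 = 53.0358
SE = √(s_p²·(1/23+1/21)) = 2.1980
t = (42.652−45.714)/2.1980 = -1.3931
df = 42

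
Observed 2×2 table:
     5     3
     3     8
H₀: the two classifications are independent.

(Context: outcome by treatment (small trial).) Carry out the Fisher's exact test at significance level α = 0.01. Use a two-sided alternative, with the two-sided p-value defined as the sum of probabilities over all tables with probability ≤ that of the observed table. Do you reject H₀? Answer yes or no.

reject H₀: no

Margins: r₁=8, r₂=11, c₁=8, c₂=11, n=19
p_obs = C(8,5)·C(11,3)/C(19,8); sum pmf over tables with pmf ≤ p_obs
p-value (two-sided) = 0.18092
At α=0.01: p ≥ α → fail to reject H₀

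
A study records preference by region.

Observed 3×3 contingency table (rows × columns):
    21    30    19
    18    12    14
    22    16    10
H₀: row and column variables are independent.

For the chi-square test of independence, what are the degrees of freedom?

df = (r−1)(c−1) = (3−1)·(3−1) = 4

degrees of freedom = 4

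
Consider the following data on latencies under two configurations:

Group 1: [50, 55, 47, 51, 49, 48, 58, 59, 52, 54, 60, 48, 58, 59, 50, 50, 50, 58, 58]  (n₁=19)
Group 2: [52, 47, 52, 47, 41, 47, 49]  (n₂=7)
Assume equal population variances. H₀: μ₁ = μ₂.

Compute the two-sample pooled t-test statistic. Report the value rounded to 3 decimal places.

test statistic = 2.875

x̄₁=53.368, s₁=4.512, n₁=19
x̄₂=47.857, s₂=3.761, n₂=7
s_p² = [18·4.512² + 6·3.761²]/24 = 18.8033
SE = √(s_p²·(1/19+1/7)) = 1.9172
t = (53.368−47.857)/1.9172 = 2.8746
df = 24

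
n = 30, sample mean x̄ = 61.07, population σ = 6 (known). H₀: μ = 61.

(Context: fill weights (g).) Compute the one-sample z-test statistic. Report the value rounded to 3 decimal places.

test statistic = 0.064

SE = σ/√n = 6/√30 = 1.0954
z = (x̄−μ₀)/SE = (61.07−61)/1.0954 = 0.0639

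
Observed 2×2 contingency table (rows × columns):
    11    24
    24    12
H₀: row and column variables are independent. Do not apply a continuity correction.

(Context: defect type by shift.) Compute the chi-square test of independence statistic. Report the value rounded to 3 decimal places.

test statistic = 8.816

Row totals [35, 36], col totals [35, 36], n=71
χ² = (11−17.25)²/17.25 + (24−17.75)²/17.75 + (24−17.75)²/17.75 + (12−18.25)²/18.25 = 8.8162
df = 1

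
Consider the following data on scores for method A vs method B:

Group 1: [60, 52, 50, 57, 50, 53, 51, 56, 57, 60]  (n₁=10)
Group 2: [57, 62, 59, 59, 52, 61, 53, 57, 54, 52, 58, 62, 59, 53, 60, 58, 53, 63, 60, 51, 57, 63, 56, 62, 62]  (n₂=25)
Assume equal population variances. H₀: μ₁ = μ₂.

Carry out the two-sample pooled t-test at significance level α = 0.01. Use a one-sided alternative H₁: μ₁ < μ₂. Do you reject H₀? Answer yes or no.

x̄₁=54.600, s₁=3.893, n₁=10
x̄₂=57.720, s₂=3.824, n₂=25
s_p² = [9·3.893² + 24·3.824²]/33 = 14.7709
SE = √(s_p²·(1/10+1/25)) = 1.4380
t = (54.600−57.720)/1.4380 = -2.1696
df = 33
p-value (one-sided, H₁ less) = 0.01867
At α=0.01: p ≥ α → fail to reject H₀

reject H₀: no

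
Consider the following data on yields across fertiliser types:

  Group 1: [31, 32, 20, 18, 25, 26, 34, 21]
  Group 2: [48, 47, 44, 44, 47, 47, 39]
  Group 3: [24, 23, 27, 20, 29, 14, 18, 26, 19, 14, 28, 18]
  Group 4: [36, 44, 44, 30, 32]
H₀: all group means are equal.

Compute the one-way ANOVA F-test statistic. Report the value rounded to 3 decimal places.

test statistic = 33.654

Group means [25.88, 45.14, 21.67, 37.20], grand mean 30.281
SSB = Σnᵢ(x̄ᵢ−x̄)² = 2831.270; SSW = ΣΣ(x−x̄ᵢ)² = 785.199
MSB = 2831.270/3 = 943.7566; MSW = 785.199/28 = 28.0428
F = MSB/MSW = 33.6541
df = (3, 28)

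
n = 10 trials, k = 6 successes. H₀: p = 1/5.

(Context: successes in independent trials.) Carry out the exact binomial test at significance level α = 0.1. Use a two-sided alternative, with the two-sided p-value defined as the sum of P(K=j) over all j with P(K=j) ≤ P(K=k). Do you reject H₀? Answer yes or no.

Exact binomial: n=10, k=6, p₀=1/5=0.2000
P(X=j) = C(n,j)·p₀^j·(1−p₀)^(n−j); p = Σ P(X=j) over j with P(X=j) ≤ P(X=6)
p-value (two-sided) = 0.00637
At α=0.1: p < α → reject H₀

reject H₀: yes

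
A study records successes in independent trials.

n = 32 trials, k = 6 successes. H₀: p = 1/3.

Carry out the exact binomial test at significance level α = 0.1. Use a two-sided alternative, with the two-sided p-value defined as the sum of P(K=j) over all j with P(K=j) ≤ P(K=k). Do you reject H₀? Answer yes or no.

reject H₀: yes

Exact binomial: n=32, k=6, p₀=1/3=0.3333
P(X=j) = C(n,j)·p₀^j·(1−p₀)^(n−j); p = Σ P(X=j) over j with P(X=j) ≤ P(X=6)
p-value (two-sided) = 0.09203
At α=0.1: p < α → reject H₀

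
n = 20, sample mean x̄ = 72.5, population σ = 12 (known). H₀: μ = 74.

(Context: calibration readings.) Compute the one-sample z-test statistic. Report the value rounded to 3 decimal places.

test statistic = -0.559

SE = σ/√n = 12/√20 = 2.6833
z = (x̄−μ₀)/SE = (72.5−74)/2.6833 = -0.5590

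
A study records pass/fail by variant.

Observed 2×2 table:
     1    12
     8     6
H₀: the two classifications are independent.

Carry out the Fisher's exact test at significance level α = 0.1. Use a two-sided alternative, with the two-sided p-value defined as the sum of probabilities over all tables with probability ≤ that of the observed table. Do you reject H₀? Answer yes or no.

reject H₀: yes

Margins: r₁=13, r₂=14, c₁=9, c₂=18, n=27
p_obs = C(13,1)·C(14,8)/C(27,9); sum pmf over tables with pmf ≤ p_obs
p-value (two-sided) = 0.01275
At α=0.1: p < α → reject H₀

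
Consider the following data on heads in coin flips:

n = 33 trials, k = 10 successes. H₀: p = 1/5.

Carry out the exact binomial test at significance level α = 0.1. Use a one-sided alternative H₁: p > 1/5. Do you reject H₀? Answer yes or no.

Exact binomial: n=33, k=10, p₀=1/5=0.2000
P(X≥10) from Σ C(n,i)·p₀^i·(1−p₀)^(n−i)
p-value (one-sided, H₁ greater) = 0.10679
At α=0.1: p ≥ α → fail to reject H₀

reject H₀: no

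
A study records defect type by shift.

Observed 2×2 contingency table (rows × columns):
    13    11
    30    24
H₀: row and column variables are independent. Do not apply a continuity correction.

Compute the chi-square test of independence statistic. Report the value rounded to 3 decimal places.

test statistic = 0.013

Row totals [24, 54], col totals [43, 35], n=78
χ² = (13−13.23)²/13.23 + (11−10.77)²/10.77 + (30−29.77)²/29.77 + (24−24.23)²/24.23 = 0.0130
df = 1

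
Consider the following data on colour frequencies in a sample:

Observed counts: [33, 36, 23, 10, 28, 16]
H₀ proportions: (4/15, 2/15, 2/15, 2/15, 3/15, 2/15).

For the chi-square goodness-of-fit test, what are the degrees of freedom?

degrees of freedom = 5

df = k − 1 = 6 − 1 = 5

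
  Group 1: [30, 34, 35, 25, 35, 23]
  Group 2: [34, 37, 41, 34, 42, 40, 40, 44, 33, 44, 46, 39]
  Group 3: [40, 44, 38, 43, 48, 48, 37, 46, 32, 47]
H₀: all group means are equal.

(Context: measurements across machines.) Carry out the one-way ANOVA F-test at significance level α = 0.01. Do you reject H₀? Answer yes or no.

Group means [30.33, 39.50, 42.30], grand mean 38.536
SSB = Σnᵢ(x̄ᵢ−x̄)² = 556.531; SSW = ΣΣ(x−x̄ᵢ)² = 602.433
MSB = 556.531/2 = 278.2655; MSW = 602.433/25 = 24.0973
F = MSB/MSW = 11.5476
df = (2, 25)
p-value (upper-tail) = 0.00028
At α=0.01: p < α → reject H₀

reject H₀: yes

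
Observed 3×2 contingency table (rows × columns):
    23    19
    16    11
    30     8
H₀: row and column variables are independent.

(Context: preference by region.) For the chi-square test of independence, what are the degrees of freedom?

df = (r−1)(c−1) = (3−1)·(2−1) = 2

degrees of freedom = 2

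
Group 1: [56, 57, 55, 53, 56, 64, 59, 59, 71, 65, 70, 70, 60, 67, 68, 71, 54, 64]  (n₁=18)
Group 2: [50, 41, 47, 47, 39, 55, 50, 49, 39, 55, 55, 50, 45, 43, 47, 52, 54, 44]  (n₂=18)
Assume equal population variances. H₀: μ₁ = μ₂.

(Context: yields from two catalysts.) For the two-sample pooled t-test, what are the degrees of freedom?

degrees of freedom = 34

df = n₁ + n₂ − 2 = 18 + 18 − 2 = 34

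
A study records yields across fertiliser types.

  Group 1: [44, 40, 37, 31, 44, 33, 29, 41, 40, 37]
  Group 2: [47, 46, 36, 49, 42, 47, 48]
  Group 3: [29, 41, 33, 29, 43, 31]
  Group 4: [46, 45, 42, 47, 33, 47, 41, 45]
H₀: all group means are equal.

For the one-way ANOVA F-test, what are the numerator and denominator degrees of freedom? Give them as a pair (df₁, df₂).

degrees of freedom = [3, 27]

k = 4 groups, N = 31 total
df = (k−1, N−k) = (4−1, 31−4) = (3, 27)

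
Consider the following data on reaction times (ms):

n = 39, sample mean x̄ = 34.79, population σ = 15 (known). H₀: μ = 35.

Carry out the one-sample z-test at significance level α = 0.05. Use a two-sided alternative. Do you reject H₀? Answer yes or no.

reject H₀: no

SE = σ/√n = 15/√39 = 2.4019
z = (x̄−μ₀)/SE = (34.79−35)/2.4019 = -0.0874
p-value (two-sided) = 0.93033
At α=0.05: p ≥ α → fail to reject H₀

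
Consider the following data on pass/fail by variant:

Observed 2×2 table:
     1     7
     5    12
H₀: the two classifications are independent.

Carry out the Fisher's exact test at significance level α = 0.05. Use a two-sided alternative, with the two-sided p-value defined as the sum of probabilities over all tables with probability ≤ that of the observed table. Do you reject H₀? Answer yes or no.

reject H₀: no

Margins: r₁=8, r₂=17, c₁=6, c₂=19, n=25
p_obs = C(8,1)·C(17,5)/C(25,6); sum pmf over tables with pmf ≤ p_obs
p-value (two-sided) = 0.62372
At α=0.05: p ≥ α → fail to reject H₀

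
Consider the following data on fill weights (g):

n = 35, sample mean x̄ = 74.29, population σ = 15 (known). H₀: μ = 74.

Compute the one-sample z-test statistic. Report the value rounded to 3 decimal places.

SE = σ/√n = 15/√35 = 2.5355
z = (x̄−μ₀)/SE = (74.29−74)/2.5355 = 0.1144

test statistic = 0.114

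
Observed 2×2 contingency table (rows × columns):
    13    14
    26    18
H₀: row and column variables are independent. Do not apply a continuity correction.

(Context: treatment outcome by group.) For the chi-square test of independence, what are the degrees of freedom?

degrees of freedom = 1

df = (r−1)(c−1) = (2−1)·(2−1) = 1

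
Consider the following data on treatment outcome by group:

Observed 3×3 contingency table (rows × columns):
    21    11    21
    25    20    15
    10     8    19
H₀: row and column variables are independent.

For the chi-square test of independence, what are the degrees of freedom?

degrees of freedom = 4

df = (r−1)(c−1) = (3−1)·(3−1) = 4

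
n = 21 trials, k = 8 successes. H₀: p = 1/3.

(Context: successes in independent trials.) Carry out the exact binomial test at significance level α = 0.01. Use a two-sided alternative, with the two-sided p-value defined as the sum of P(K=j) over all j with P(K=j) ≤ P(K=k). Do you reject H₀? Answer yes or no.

Exact binomial: n=21, k=8, p₀=1/3=0.3333
P(X=j) = C(n,j)·p₀^j·(1−p₀)^(n−j); p = Σ P(X=j) over j with P(X=j) ≤ P(X=8)
p-value (two-sided) = 0.64788
At α=0.01: p ≥ α → fail to reject H₀

reject H₀: no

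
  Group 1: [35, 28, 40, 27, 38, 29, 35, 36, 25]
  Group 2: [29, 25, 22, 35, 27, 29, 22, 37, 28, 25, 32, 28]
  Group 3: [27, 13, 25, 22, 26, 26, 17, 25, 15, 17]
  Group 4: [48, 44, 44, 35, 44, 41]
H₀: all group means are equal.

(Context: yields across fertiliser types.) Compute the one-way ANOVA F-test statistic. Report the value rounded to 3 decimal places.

Group means [32.56, 28.25, 21.30, 42.67], grand mean 29.757
SSB = Σnᵢ(x̄ᵢ−x̄)² = 1812.905; SSW = ΣΣ(x−x̄ᵢ)² = 813.906
MSB = 1812.905/3 = 604.3018; MSW = 813.906/33 = 24.6638
F = MSB/MSW = 24.5016
df = (3, 33)

test statistic = 24.502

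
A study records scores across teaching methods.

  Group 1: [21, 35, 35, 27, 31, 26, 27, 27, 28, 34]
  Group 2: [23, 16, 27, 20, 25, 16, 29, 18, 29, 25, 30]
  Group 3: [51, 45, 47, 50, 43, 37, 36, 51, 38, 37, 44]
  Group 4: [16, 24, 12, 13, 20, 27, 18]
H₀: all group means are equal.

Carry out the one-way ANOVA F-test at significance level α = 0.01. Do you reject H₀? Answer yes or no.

reject H₀: yes

Group means [29.10, 23.45, 43.55, 18.57], grand mean 29.692
SSB = Σnᵢ(x̄ᵢ−x̄)² = 3408.239; SSW = ΣΣ(x−x̄ᵢ)² = 986.069
MSB = 3408.239/3 = 1136.0796; MSW = 986.069/35 = 28.1734
F = MSB/MSW = 40.3246
df = (3, 35)
p-value (upper-tail) = 0.00000
At α=0.01: p < α → reject H₀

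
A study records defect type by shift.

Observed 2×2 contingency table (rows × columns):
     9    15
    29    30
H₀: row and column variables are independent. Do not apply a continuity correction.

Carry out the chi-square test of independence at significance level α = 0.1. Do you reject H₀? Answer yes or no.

Row totals [24, 59], col totals [38, 45], n=83
χ² = (9−10.99)²/10.99 + (15−13.01)²/13.01 + (29−27.01)²/27.01 + (30−31.99)²/31.99 = 0.9332
df = 1
p-value (upper-tail) = 0.33403
At α=0.1: p ≥ α → fail to reject H₀

reject H₀: no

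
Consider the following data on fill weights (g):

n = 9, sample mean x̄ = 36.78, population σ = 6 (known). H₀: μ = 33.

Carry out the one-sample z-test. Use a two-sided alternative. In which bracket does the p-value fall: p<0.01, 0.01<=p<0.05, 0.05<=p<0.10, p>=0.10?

SE = σ/√n = 6/√9 = 2.0000
z = (x̄−μ₀)/SE = (36.78−33)/2.0000 = 1.8900
p-value (two-sided) = 0.05876
→ bracket: 0.05<=p<0.10

p-value bracket: 0.05<=p<0.10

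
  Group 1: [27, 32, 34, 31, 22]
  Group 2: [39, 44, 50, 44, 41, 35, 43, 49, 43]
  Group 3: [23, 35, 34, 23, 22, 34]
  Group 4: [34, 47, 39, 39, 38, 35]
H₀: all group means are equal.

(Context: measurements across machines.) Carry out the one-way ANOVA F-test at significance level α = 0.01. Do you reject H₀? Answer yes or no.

reject H₀: yes

Group means [29.20, 43.11, 28.50, 38.67], grand mean 36.038
SSB = Σnᵢ(x̄ᵢ−x̄)² = 1066.439; SSW = ΣΣ(x−x̄ᵢ)² = 572.522
MSB = 1066.439/3 = 355.4798; MSW = 572.522/22 = 26.0237
F = MSB/MSW = 13.6598
df = (3, 22)
p-value (upper-tail) = 0.00003
At α=0.01: p < α → reject H₀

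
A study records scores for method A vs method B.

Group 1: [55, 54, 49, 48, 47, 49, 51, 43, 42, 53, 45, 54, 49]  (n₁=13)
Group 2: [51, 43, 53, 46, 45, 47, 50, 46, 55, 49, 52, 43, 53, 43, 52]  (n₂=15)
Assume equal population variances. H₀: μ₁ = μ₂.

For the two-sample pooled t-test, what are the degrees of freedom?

degrees of freedom = 26

df = n₁ + n₂ − 2 = 13 + 15 − 2 = 26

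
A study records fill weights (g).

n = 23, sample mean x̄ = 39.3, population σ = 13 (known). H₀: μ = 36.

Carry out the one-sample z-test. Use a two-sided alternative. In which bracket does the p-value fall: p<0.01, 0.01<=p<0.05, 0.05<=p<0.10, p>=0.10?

p-value bracket: p>=0.10

SE = σ/√n = 13/√23 = 2.7107
z = (x̄−μ₀)/SE = (39.3−36)/2.7107 = 1.2174
p-value (two-sided) = 0.22345
→ bracket: p>=0.10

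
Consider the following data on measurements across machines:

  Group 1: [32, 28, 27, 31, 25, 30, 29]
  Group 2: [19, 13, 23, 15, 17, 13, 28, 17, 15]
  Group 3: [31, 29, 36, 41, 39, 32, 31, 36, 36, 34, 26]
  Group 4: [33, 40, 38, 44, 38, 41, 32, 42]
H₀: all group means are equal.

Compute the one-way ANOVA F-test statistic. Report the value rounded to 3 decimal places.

test statistic = 39.076

Group means [28.86, 17.78, 33.73, 38.50], grand mean 29.743
SSB = Σnᵢ(x̄ᵢ−x̄)² = 2082.091; SSW = ΣΣ(x−x̄ᵢ)² = 550.595
MSB = 2082.091/3 = 694.0304; MSW = 550.595/31 = 17.7611
F = MSB/MSW = 39.0758
df = (3, 31)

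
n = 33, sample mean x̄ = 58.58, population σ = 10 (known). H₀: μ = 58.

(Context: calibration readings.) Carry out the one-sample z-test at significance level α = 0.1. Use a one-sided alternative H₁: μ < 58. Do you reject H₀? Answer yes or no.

SE = σ/√n = 10/√33 = 1.7408
z = (x̄−μ₀)/SE = (58.58−58)/1.7408 = 0.3332
p-value (one-sided, H₁ less) = 0.63050
At α=0.1: p ≥ α → fail to reject H₀

reject H₀: no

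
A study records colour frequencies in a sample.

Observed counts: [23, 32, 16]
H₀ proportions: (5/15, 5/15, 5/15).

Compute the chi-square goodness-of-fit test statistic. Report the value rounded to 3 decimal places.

n = 71; E_i = n·p_i = [23.67, 23.67, 23.67]
χ² = (23−23.67)²/23.67 + (32−23.67)²/23.67 + (16−23.67)²/23.67 = 5.4366
df = 2

test statistic = 5.437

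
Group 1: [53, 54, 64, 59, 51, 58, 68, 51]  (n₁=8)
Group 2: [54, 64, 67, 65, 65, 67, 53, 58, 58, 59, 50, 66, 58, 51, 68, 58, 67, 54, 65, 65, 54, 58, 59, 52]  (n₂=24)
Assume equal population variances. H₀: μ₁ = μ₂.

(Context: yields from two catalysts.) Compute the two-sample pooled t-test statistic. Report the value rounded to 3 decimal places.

test statistic = -1.049

x̄₁=57.250, s₁=6.228, n₁=8
x̄₂=59.792, s₂=5.846, n₂=24
s_p² = [7·6.228² + 23·5.846²]/30 = 35.2486
SE = √(s_p²·(1/8+1/24)) = 2.4238
t = (57.250−59.792)/2.4238 = -1.0486
df = 30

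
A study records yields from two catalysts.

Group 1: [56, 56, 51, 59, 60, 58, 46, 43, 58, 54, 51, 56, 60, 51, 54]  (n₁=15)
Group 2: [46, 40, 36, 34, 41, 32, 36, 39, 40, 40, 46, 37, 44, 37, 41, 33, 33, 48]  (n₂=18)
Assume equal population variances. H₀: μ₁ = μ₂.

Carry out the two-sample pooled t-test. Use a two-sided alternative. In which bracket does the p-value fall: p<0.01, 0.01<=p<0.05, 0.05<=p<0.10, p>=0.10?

x̄₁=54.200, s₁=5.017, n₁=15
x̄₂=39.056, s₂=4.771, n₂=18
s_p² = [14·5.017² + 17·4.771²]/31 = 23.8498
SE = √(s_p²·(1/15+1/18)) = 1.7073
t = (54.200−39.056)/1.7073 = 8.8702
df = 31
p-value (two-sided) = 0.00000
→ bracket: p<0.01

p-value bracket: p<0.01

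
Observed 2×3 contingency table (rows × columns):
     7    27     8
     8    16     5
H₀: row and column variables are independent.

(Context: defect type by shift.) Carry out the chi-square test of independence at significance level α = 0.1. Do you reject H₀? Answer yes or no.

reject H₀: no

Row totals [42, 29], col totals [15, 43, 13], n=71
χ² = (7−8.87)²/8.87 + (27−25.44)²/25.44 + (8−7.69)²/7.69 + (8−6.13)²/6.13 + (16−17.56)²/17.56 + (5−5.31)²/5.31 = 1.2340
df = 2
p-value (upper-tail) = 0.53956
At α=0.1: p ≥ α → fail to reject H₀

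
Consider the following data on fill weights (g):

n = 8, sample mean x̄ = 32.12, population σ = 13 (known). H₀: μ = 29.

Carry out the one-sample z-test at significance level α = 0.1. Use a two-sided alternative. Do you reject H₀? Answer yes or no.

reject H₀: no

SE = σ/√n = 13/√8 = 4.5962
z = (x̄−μ₀)/SE = (32.12−29)/4.5962 = 0.6788
p-value (two-sided) = 0.49725
At α=0.1: p ≥ α → fail to reject H₀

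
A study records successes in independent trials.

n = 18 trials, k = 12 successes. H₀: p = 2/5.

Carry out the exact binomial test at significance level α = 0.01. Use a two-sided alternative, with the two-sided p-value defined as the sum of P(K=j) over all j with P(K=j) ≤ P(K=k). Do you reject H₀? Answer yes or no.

reject H₀: no

Exact binomial: n=18, k=12, p₀=2/5=0.4000
P(X=j) = C(n,j)·p₀^j·(1−p₀)^(n−j); p = Σ P(X=j) over j with P(X=j) ≤ P(X=12)
p-value (two-sided) = 0.02851
At α=0.01: p ≥ α → fail to reject H₀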